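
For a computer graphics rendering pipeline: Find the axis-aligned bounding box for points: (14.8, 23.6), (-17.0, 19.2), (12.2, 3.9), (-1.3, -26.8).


x range: [-17, 14.8]
y range: [-26.8, 23.6]
Bounding box: (-17,-26.8) to (14.8,23.6)

(-17,-26.8) to (14.8,23.6)


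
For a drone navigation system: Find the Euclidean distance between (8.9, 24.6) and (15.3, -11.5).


dx=6.4, dy=-36.1
d^2 = 6.4^2 + (-36.1)^2 = 1344.17
d = sqrt(1344.17) = 36.6629

36.6629


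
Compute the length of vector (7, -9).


|u| = sqrt(7^2 + (-9)^2) = sqrt(130) = 11.4018

11.4018


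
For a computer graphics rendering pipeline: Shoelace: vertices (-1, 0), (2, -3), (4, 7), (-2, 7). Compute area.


Shoelace sum: ((-1)*(-3) - 2*0) + (2*7 - 4*(-3)) + (4*7 - (-2)*7) + ((-2)*0 - (-1)*7)
= 78
Area = |78|/2 = 39

39


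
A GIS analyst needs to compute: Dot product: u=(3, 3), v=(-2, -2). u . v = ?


u . v = u_x*v_x + u_y*v_y = 3*(-2) + 3*(-2)
= (-6) + (-6) = -12

-12


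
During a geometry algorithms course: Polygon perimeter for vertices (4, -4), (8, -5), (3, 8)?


Sides: (4, -4)->(8, -5): sqrt(17) = 4.123106, (8, -5)->(3, 8): sqrt(194) = 13.928388, (3, 8)->(4, -4): sqrt(145) = 12.041595
Sum = 30.093089
Perimeter = 30.0931

30.0931


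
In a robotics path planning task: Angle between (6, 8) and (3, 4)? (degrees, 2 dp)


u.v = 50, |u| = sqrt(100) = 10, |v| = sqrt(25) = 5
cos(theta) = u.v/(|u||v|) = 50/sqrt(2500) = 1
theta = acos(1) = 0 degrees

0 degrees


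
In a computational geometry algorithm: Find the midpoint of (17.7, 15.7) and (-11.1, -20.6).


M = ((17.7+(-11.1))/2, (15.7+(-20.6))/2)
= (3.3, -2.45)

(3.3, -2.45)


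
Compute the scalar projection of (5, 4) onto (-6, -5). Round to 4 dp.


u.v = -50, |v| = sqrt(61) = 7.8102
Scalar projection = u.v / |v| = -50 / sqrt(61) = -6.4018

-6.4018


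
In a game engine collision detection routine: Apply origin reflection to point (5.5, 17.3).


Reflection over origin: (x,y) -> (-x,-y)
(5.5, 17.3) -> (-5.5, -17.3)

(-5.5, -17.3)


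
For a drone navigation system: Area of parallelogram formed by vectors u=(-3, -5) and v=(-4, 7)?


|u x v| = |(-3)*7 - (-5)*(-4)|
= |(-21) - 20| = 41

41


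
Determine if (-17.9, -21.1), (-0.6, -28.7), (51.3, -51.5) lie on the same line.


Cross product: ((-0.6)-(-17.9))*((-51.5)-(-21.1)) - ((-28.7)-(-21.1))*(51.3-(-17.9))
= 0

Yes, collinear


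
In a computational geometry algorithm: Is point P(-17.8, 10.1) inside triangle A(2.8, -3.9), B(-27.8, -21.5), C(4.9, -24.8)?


Cross products: AB x AP = -790.96, BC x BP = 1066.32, CA x CP = 401.14
All same sign? no

No, outside


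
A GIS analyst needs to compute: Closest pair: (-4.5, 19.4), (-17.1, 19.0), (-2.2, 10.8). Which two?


d(P0,P1) = 12.6063, d(P0,P2) = 8.9022, d(P1,P2) = 17.0074
Closest: P0 and P2

Closest pair: (-4.5, 19.4) and (-2.2, 10.8), distance = 8.9022


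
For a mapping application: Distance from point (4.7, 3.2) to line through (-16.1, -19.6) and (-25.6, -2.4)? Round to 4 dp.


|cross product| = 574.36
|line direction| = sqrt(386.09) = 19.6492
Distance = 574.36/sqrt(386.09) = 29.2307

29.2307


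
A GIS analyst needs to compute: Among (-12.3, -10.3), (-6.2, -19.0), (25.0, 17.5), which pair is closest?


d(P0,P1) = 10.6254, d(P0,P2) = 46.5202, d(P1,P2) = 48.0176
Closest: P0 and P1

Closest pair: (-12.3, -10.3) and (-6.2, -19.0), distance = 10.6254


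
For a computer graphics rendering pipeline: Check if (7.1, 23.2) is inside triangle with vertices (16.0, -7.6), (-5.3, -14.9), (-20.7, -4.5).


Cross products: AB x AP = -721.01, BC x BP = -715.7, CA x CP = 1102.77
All same sign? no

No, outside


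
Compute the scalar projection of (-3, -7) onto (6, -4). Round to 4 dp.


u.v = 10, |v| = sqrt(52) = 7.2111
Scalar projection = u.v / |v| = 10 / sqrt(52) = 1.3868

1.3868


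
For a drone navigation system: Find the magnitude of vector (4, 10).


|u| = sqrt(4^2 + 10^2) = sqrt(116) = 10.7703

10.7703


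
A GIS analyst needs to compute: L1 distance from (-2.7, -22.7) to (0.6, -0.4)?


|(-2.7)-0.6| + |(-22.7)-(-0.4)| = 3.3 + 22.3 = 25.6

25.6


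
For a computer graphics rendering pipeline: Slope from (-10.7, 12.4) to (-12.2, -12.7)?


slope = (y2-y1)/(x2-x1) = ((-12.7)-12.4)/((-12.2)-(-10.7)) = (-25.1)/(-1.5) = 16.7333

16.7333


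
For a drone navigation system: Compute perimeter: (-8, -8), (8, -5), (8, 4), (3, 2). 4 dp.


Sides: (-8, -8)->(8, -5): sqrt(265) = 16.278821, (8, -5)->(8, 4): sqrt(81) = 9, (8, 4)->(3, 2): sqrt(29) = 5.385165, (3, 2)->(-8, -8): sqrt(221) = 14.866069
Sum = 45.530055
Perimeter = 45.5301

45.5301


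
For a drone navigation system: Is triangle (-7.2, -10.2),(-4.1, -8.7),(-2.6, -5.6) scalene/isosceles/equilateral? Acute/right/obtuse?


Side lengths squared: AB^2=11.86, BC^2=11.86, CA^2=42.32
Sorted: [11.86, 11.86, 42.32]
By sides: Isosceles, By angles: Obtuse

Isosceles, Obtuse


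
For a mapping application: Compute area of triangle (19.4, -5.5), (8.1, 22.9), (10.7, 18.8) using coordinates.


Area = |x_A(y_B-y_C) + x_B(y_C-y_A) + x_C(y_A-y_B)|/2
= |79.54 + 196.83 + (-303.88)|/2
= 27.51/2 = 13.755

13.755


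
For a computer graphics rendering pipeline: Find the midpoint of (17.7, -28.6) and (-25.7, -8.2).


M = ((17.7+(-25.7))/2, ((-28.6)+(-8.2))/2)
= (-4, -18.4)

(-4, -18.4)


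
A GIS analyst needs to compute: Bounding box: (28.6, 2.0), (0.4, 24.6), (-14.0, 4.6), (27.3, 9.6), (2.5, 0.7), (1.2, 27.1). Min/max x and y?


x range: [-14, 28.6]
y range: [0.7, 27.1]
Bounding box: (-14,0.7) to (28.6,27.1)

(-14,0.7) to (28.6,27.1)


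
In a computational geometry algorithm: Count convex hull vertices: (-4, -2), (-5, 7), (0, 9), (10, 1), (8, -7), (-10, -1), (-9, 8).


Convex hull vertices (CCW): (-10, -1), (8, -7), (10, 1), (0, 9), (-9, 8)
Count = 5

5


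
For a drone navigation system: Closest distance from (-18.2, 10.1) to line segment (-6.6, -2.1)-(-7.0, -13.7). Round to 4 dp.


Project P onto AB: t = 0 (clamped to [0,1])
Closest point on segment: (-6.6, -2.1)
Distance: 16.8345

16.8345


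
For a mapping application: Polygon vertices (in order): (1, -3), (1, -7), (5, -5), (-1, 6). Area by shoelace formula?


Shoelace sum: (1*(-7) - 1*(-3)) + (1*(-5) - 5*(-7)) + (5*6 - (-1)*(-5)) + ((-1)*(-3) - 1*6)
= 48
Area = |48|/2 = 24

24


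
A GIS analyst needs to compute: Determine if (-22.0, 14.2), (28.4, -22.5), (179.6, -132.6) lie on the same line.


Cross product: (28.4-(-22))*((-132.6)-14.2) - ((-22.5)-14.2)*(179.6-(-22))
= 0

Yes, collinear


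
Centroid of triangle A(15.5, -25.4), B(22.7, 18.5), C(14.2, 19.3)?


Centroid = ((x_A+x_B+x_C)/3, (y_A+y_B+y_C)/3)
= ((15.5+22.7+14.2)/3, ((-25.4)+18.5+19.3)/3)
= (17.4667, 4.1333)

(17.4667, 4.1333)


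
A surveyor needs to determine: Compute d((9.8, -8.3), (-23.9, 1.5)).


dx=-33.7, dy=9.8
d^2 = (-33.7)^2 + 9.8^2 = 1231.73
d = sqrt(1231.73) = 35.096

35.096


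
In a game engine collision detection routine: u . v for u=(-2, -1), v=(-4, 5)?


u . v = u_x*v_x + u_y*v_y = (-2)*(-4) + (-1)*5
= 8 + (-5) = 3

3


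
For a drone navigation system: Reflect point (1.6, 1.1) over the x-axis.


Reflection over x-axis: (x,y) -> (x,-y)
(1.6, 1.1) -> (1.6, -1.1)

(1.6, -1.1)


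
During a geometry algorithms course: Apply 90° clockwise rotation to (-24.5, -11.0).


90° CW: (x,y) -> (y, -x)
(-24.5,-11) -> (-11, 24.5)

(-11, 24.5)


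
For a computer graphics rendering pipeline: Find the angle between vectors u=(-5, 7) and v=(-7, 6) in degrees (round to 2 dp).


u.v = 77, |u| = sqrt(74) = 8.6023, |v| = sqrt(85) = 9.2195
cos(theta) = u.v/(|u||v|) = 77/sqrt(6290) = 0.97088
theta = acos(0.97088) = 13.86 degrees

13.86 degrees


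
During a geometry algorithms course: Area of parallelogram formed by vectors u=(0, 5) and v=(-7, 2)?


|u x v| = |0*2 - 5*(-7)|
= |0 - (-35)| = 35

35


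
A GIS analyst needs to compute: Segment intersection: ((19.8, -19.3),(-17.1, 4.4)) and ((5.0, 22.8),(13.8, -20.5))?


Cross products: d1=270.36, d2=-1118.85, d3=-1202.73, d4=186.48
d1*d2 < 0 and d3*d4 < 0? yes

Yes, they intersect


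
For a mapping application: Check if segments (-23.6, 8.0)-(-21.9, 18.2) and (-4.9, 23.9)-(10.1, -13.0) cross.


Cross products: d1=-928.53, d2=-712.8, d3=-163.71, d4=-379.44
d1*d2 < 0 and d3*d4 < 0? no

No, they don't intersect


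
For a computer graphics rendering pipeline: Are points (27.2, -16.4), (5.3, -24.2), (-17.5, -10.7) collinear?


Cross product: (5.3-27.2)*((-10.7)-(-16.4)) - ((-24.2)-(-16.4))*((-17.5)-27.2)
= -473.49

No, not collinear


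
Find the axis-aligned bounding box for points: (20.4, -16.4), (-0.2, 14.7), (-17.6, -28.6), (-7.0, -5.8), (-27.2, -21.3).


x range: [-27.2, 20.4]
y range: [-28.6, 14.7]
Bounding box: (-27.2,-28.6) to (20.4,14.7)

(-27.2,-28.6) to (20.4,14.7)


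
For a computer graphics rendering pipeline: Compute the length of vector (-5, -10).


|u| = sqrt((-5)^2 + (-10)^2) = sqrt(125) = 11.1803

11.1803


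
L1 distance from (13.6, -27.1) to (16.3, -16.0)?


|13.6-16.3| + |(-27.1)-(-16)| = 2.7 + 11.1 = 13.8

13.8


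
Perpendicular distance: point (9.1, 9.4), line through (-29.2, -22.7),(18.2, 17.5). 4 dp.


|cross product| = 18.12
|line direction| = sqrt(3862.8) = 62.1514
Distance = 18.12/sqrt(3862.8) = 0.2915

0.2915


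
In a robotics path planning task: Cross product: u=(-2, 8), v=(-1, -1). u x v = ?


u x v = u_x*v_y - u_y*v_x = (-2)*(-1) - 8*(-1)
= 2 - (-8) = 10

10


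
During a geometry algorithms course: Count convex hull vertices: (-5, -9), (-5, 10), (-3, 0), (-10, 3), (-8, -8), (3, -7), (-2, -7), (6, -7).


Convex hull vertices (CCW): (-10, 3), (-8, -8), (-5, -9), (6, -7), (-5, 10)
Count = 5

5


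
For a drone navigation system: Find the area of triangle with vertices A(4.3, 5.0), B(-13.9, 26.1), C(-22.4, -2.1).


Area = |x_A(y_B-y_C) + x_B(y_C-y_A) + x_C(y_A-y_B)|/2
= |121.26 + 98.69 + 472.64|/2
= 692.59/2 = 346.295

346.295


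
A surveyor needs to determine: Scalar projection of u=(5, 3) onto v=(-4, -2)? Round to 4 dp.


u.v = -26, |v| = sqrt(20) = 4.4721
Scalar projection = u.v / |v| = -26 / sqrt(20) = -5.8138

-5.8138


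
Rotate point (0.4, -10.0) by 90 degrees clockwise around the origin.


90° CW: (x,y) -> (y, -x)
(0.4,-10) -> (-10, -0.4)

(-10, -0.4)


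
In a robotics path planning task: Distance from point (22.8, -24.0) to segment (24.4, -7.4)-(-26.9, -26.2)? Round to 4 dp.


Project P onto AB: t = 0.132 (clamped to [0,1])
Closest point on segment: (17.6263, -9.8824)
Distance: 15.0358

15.0358


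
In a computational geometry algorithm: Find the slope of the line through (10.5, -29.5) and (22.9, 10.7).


slope = (y2-y1)/(x2-x1) = (10.7-(-29.5))/(22.9-10.5) = 40.2/12.4 = 3.2419

3.2419


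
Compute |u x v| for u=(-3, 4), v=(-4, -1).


|u x v| = |(-3)*(-1) - 4*(-4)|
= |3 - (-16)| = 19

19


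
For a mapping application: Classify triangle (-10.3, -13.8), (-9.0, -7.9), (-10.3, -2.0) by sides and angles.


Side lengths squared: AB^2=36.5, BC^2=36.5, CA^2=139.24
Sorted: [36.5, 36.5, 139.24]
By sides: Isosceles, By angles: Obtuse

Isosceles, Obtuse


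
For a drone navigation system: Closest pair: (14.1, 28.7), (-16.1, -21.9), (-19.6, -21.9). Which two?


d(P0,P1) = 58.9271, d(P0,P2) = 60.7951, d(P1,P2) = 3.5
Closest: P1 and P2

Closest pair: (-16.1, -21.9) and (-19.6, -21.9), distance = 3.5


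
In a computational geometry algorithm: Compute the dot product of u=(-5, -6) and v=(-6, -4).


u . v = u_x*v_x + u_y*v_y = (-5)*(-6) + (-6)*(-4)
= 30 + 24 = 54

54


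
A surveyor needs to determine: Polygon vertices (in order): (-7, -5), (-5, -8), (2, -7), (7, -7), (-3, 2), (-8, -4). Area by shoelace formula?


Shoelace sum: ((-7)*(-8) - (-5)*(-5)) + ((-5)*(-7) - 2*(-8)) + (2*(-7) - 7*(-7)) + (7*2 - (-3)*(-7)) + ((-3)*(-4) - (-8)*2) + ((-8)*(-5) - (-7)*(-4))
= 150
Area = |150|/2 = 75

75


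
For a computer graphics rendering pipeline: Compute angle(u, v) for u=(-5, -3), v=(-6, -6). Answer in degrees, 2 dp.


u.v = 48, |u| = sqrt(34) = 5.831, |v| = sqrt(72) = 8.4853
cos(theta) = u.v/(|u||v|) = 48/sqrt(2448) = 0.970143
theta = acos(0.970143) = 14.04 degrees

14.04 degrees


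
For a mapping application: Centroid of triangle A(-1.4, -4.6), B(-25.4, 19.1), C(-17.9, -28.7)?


Centroid = ((x_A+x_B+x_C)/3, (y_A+y_B+y_C)/3)
= (((-1.4)+(-25.4)+(-17.9))/3, ((-4.6)+19.1+(-28.7))/3)
= (-14.9, -4.7333)

(-14.9, -4.7333)


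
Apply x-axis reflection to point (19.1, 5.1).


Reflection over x-axis: (x,y) -> (x,-y)
(19.1, 5.1) -> (19.1, -5.1)

(19.1, -5.1)


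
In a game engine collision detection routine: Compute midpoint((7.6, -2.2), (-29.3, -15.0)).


M = ((7.6+(-29.3))/2, ((-2.2)+(-15))/2)
= (-10.85, -8.6)

(-10.85, -8.6)


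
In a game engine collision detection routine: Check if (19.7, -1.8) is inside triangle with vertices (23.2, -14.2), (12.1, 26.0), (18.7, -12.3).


Cross products: AB x AP = 3.06, BC x BP = 107.6, CA x CP = 49.15
All same sign? yes

Yes, inside


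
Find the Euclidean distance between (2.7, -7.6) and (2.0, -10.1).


dx=-0.7, dy=-2.5
d^2 = (-0.7)^2 + (-2.5)^2 = 6.74
d = sqrt(6.74) = 2.5962

2.5962


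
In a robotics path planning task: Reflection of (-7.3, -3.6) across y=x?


Reflection over y=x: (x,y) -> (y,x)
(-7.3, -3.6) -> (-3.6, -7.3)

(-3.6, -7.3)


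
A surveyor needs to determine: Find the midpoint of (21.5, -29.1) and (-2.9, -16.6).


M = ((21.5+(-2.9))/2, ((-29.1)+(-16.6))/2)
= (9.3, -22.85)

(9.3, -22.85)


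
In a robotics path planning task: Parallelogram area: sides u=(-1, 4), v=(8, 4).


|u x v| = |(-1)*4 - 4*8|
= |(-4) - 32| = 36

36


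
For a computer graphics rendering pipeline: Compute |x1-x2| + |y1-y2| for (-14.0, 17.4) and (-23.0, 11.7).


|(-14)-(-23)| + |17.4-11.7| = 9 + 5.7 = 14.7

14.7


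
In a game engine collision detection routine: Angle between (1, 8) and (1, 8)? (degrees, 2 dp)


u.v = 65, |u| = sqrt(65) = 8.0623, |v| = sqrt(65) = 8.0623
cos(theta) = u.v/(|u||v|) = 65/sqrt(4225) = 1
theta = acos(1) = 0 degrees

0 degrees


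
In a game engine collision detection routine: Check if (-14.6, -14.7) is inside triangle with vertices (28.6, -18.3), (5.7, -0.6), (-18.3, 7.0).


Cross products: AB x AP = 682.2, BC x BP = 492.68, CA x CP = -924.12
All same sign? no

No, outside


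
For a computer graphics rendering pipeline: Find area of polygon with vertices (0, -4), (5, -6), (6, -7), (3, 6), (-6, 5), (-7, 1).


Shoelace sum: (0*(-6) - 5*(-4)) + (5*(-7) - 6*(-6)) + (6*6 - 3*(-7)) + (3*5 - (-6)*6) + ((-6)*1 - (-7)*5) + ((-7)*(-4) - 0*1)
= 186
Area = |186|/2 = 93

93


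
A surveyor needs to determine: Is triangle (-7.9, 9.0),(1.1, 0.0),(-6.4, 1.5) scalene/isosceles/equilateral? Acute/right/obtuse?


Side lengths squared: AB^2=162, BC^2=58.5, CA^2=58.5
Sorted: [58.5, 58.5, 162]
By sides: Isosceles, By angles: Obtuse

Isosceles, Obtuse


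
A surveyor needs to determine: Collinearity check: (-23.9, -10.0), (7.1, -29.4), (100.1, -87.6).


Cross product: (7.1-(-23.9))*((-87.6)-(-10)) - ((-29.4)-(-10))*(100.1-(-23.9))
= 0

Yes, collinear


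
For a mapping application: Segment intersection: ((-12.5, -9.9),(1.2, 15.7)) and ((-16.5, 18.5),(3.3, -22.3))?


Cross products: d1=-399.12, d2=666.72, d3=491.48, d4=-574.36
d1*d2 < 0 and d3*d4 < 0? yes

Yes, they intersect


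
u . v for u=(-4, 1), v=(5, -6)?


u . v = u_x*v_x + u_y*v_y = (-4)*5 + 1*(-6)
= (-20) + (-6) = -26

-26


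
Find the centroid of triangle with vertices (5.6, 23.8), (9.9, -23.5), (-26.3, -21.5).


Centroid = ((x_A+x_B+x_C)/3, (y_A+y_B+y_C)/3)
= ((5.6+9.9+(-26.3))/3, (23.8+(-23.5)+(-21.5))/3)
= (-3.6, -7.0667)

(-3.6, -7.0667)


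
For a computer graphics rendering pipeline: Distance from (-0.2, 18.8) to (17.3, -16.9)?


dx=17.5, dy=-35.7
d^2 = 17.5^2 + (-35.7)^2 = 1580.74
d = sqrt(1580.74) = 39.7585

39.7585


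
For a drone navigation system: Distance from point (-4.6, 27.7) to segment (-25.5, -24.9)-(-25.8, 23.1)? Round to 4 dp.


Project P onto AB: t = 1 (clamped to [0,1])
Closest point on segment: (-25.8, 23.1)
Distance: 21.6933

21.6933


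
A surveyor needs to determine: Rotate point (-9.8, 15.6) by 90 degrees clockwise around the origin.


90° CW: (x,y) -> (y, -x)
(-9.8,15.6) -> (15.6, 9.8)

(15.6, 9.8)


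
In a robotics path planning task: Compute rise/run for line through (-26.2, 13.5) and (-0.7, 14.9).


slope = (y2-y1)/(x2-x1) = (14.9-13.5)/((-0.7)-(-26.2)) = 1.4/25.5 = 0.0549

0.0549


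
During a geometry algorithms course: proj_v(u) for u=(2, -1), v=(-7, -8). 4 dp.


u.v = -6, |v| = sqrt(113) = 10.6301
Scalar projection = u.v / |v| = -6 / sqrt(113) = -0.5644

-0.5644


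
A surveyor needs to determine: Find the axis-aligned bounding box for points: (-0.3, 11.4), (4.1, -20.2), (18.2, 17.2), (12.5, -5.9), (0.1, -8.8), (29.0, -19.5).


x range: [-0.3, 29]
y range: [-20.2, 17.2]
Bounding box: (-0.3,-20.2) to (29,17.2)

(-0.3,-20.2) to (29,17.2)


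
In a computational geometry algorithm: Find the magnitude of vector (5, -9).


|u| = sqrt(5^2 + (-9)^2) = sqrt(106) = 10.2956

10.2956


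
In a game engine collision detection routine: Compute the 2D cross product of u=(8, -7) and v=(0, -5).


u x v = u_x*v_y - u_y*v_x = 8*(-5) - (-7)*0
= (-40) - 0 = -40

-40


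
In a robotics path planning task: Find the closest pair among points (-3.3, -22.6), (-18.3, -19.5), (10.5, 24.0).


d(P0,P1) = 15.317, d(P0,P2) = 48.6004, d(P1,P2) = 52.1698
Closest: P0 and P1

Closest pair: (-3.3, -22.6) and (-18.3, -19.5), distance = 15.317


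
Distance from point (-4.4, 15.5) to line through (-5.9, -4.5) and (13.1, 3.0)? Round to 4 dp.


|cross product| = 368.75
|line direction| = sqrt(417.25) = 20.4267
Distance = 368.75/sqrt(417.25) = 18.0524

18.0524


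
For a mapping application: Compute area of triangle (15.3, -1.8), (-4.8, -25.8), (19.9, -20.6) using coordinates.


Area = |x_A(y_B-y_C) + x_B(y_C-y_A) + x_C(y_A-y_B)|/2
= |(-79.56) + 90.24 + 477.6|/2
= 488.28/2 = 244.14

244.14


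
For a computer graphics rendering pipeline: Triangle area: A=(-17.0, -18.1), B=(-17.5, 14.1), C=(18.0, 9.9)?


Area = |x_A(y_B-y_C) + x_B(y_C-y_A) + x_C(y_A-y_B)|/2
= |(-71.4) + (-490) + (-579.6)|/2
= 1141/2 = 570.5

570.5


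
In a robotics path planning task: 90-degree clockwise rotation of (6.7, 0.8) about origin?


90° CW: (x,y) -> (y, -x)
(6.7,0.8) -> (0.8, -6.7)

(0.8, -6.7)


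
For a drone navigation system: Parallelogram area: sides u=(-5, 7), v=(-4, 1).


|u x v| = |(-5)*1 - 7*(-4)|
= |(-5) - (-28)| = 23

23


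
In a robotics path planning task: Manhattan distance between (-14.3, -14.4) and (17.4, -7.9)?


|(-14.3)-17.4| + |(-14.4)-(-7.9)| = 31.7 + 6.5 = 38.2

38.2


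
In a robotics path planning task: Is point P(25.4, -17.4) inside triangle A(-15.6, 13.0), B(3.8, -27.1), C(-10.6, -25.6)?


Cross products: AB x AP = 1054.34, BC x BP = -172.08, CA x CP = -1430.6
All same sign? no

No, outside


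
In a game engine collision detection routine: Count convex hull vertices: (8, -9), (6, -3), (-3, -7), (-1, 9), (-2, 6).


Convex hull vertices (CCW): (-3, -7), (8, -9), (6, -3), (-1, 9), (-2, 6)
Count = 5

5


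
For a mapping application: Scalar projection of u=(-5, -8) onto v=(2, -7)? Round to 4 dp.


u.v = 46, |v| = sqrt(53) = 7.2801
Scalar projection = u.v / |v| = 46 / sqrt(53) = 6.3186

6.3186


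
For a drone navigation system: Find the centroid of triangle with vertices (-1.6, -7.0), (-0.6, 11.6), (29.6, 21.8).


Centroid = ((x_A+x_B+x_C)/3, (y_A+y_B+y_C)/3)
= (((-1.6)+(-0.6)+29.6)/3, ((-7)+11.6+21.8)/3)
= (9.1333, 8.8)

(9.1333, 8.8)


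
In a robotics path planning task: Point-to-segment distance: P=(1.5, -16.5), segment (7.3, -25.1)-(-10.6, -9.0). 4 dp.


Project P onto AB: t = 0.418 (clamped to [0,1])
Closest point on segment: (-0.1822, -18.3702)
Distance: 2.5154

2.5154


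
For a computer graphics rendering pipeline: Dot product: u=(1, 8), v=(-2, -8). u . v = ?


u . v = u_x*v_x + u_y*v_y = 1*(-2) + 8*(-8)
= (-2) + (-64) = -66

-66


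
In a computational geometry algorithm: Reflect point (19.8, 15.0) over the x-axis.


Reflection over x-axis: (x,y) -> (x,-y)
(19.8, 15) -> (19.8, -15)

(19.8, -15)


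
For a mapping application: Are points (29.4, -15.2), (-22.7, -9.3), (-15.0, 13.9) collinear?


Cross product: ((-22.7)-29.4)*(13.9-(-15.2)) - ((-9.3)-(-15.2))*((-15)-29.4)
= -1254.15

No, not collinear


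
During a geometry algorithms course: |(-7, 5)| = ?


|u| = sqrt((-7)^2 + 5^2) = sqrt(74) = 8.6023

8.6023


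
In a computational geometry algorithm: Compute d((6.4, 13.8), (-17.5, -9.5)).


dx=-23.9, dy=-23.3
d^2 = (-23.9)^2 + (-23.3)^2 = 1114.1
d = sqrt(1114.1) = 33.3781

33.3781


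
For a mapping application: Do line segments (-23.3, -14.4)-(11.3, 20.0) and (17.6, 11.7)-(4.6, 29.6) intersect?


Cross products: d1=1071.41, d2=4.87, d3=-503.9, d4=562.64
d1*d2 < 0 and d3*d4 < 0? no

No, they don't intersect


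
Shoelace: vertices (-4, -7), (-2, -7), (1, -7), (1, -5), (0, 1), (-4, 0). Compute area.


Shoelace sum: ((-4)*(-7) - (-2)*(-7)) + ((-2)*(-7) - 1*(-7)) + (1*(-5) - 1*(-7)) + (1*1 - 0*(-5)) + (0*0 - (-4)*1) + ((-4)*(-7) - (-4)*0)
= 70
Area = |70|/2 = 35

35


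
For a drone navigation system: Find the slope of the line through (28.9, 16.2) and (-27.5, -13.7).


slope = (y2-y1)/(x2-x1) = ((-13.7)-16.2)/((-27.5)-28.9) = (-29.9)/(-56.4) = 0.5301

0.5301


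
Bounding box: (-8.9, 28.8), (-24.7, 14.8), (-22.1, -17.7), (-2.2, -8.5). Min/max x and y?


x range: [-24.7, -2.2]
y range: [-17.7, 28.8]
Bounding box: (-24.7,-17.7) to (-2.2,28.8)

(-24.7,-17.7) to (-2.2,28.8)


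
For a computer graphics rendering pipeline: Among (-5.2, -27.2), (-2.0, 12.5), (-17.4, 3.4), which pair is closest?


d(P0,P1) = 39.8288, d(P0,P2) = 32.9424, d(P1,P2) = 17.8877
Closest: P1 and P2

Closest pair: (-2.0, 12.5) and (-17.4, 3.4), distance = 17.8877


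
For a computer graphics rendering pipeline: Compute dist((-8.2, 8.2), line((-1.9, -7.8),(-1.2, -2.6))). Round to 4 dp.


|cross product| = 43.96
|line direction| = sqrt(27.53) = 5.2469
Distance = 43.96/sqrt(27.53) = 8.3783

8.3783


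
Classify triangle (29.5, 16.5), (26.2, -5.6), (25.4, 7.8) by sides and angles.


Side lengths squared: AB^2=499.3, BC^2=180.2, CA^2=92.5
Sorted: [92.5, 180.2, 499.3]
By sides: Scalene, By angles: Obtuse

Scalene, Obtuse


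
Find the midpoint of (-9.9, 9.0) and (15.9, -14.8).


M = (((-9.9)+15.9)/2, (9+(-14.8))/2)
= (3, -2.9)

(3, -2.9)


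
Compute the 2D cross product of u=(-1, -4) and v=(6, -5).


u x v = u_x*v_y - u_y*v_x = (-1)*(-5) - (-4)*6
= 5 - (-24) = 29

29


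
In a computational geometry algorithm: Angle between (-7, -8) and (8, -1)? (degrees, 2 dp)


u.v = -48, |u| = sqrt(113) = 10.6301, |v| = sqrt(65) = 8.0623
cos(theta) = u.v/(|u||v|) = -48/sqrt(7345) = -0.560074
theta = acos(-0.560074) = 124.06 degrees

124.06 degrees


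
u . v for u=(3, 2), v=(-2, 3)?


u . v = u_x*v_x + u_y*v_y = 3*(-2) + 2*3
= (-6) + 6 = 0

0


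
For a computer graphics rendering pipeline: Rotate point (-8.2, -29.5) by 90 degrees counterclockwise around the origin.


90° CCW: (x,y) -> (-y, x)
(-8.2,-29.5) -> (29.5, -8.2)

(29.5, -8.2)


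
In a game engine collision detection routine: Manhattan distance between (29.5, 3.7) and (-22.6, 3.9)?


|29.5-(-22.6)| + |3.7-3.9| = 52.1 + 0.2 = 52.3

52.3


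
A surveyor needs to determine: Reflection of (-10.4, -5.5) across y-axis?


Reflection over y-axis: (x,y) -> (-x,y)
(-10.4, -5.5) -> (10.4, -5.5)

(10.4, -5.5)


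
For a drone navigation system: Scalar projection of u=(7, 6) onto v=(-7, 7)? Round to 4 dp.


u.v = -7, |v| = sqrt(98) = 9.8995
Scalar projection = u.v / |v| = -7 / sqrt(98) = -0.7071

-0.7071


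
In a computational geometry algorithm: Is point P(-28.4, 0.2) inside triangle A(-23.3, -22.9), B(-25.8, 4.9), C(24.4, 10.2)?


Cross products: AB x AP = 84.03, BC x BP = -222.16, CA x CP = -1270.68
All same sign? no

No, outside


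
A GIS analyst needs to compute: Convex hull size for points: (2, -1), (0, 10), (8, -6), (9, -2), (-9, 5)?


Convex hull vertices (CCW): (-9, 5), (8, -6), (9, -2), (0, 10)
Count = 4

4


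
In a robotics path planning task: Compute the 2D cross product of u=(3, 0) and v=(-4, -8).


u x v = u_x*v_y - u_y*v_x = 3*(-8) - 0*(-4)
= (-24) - 0 = -24

-24


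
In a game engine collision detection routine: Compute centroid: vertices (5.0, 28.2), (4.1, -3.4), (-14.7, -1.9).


Centroid = ((x_A+x_B+x_C)/3, (y_A+y_B+y_C)/3)
= ((5+4.1+(-14.7))/3, (28.2+(-3.4)+(-1.9))/3)
= (-1.8667, 7.6333)

(-1.8667, 7.6333)


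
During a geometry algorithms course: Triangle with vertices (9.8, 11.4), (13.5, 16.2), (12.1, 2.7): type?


Side lengths squared: AB^2=36.73, BC^2=184.21, CA^2=80.98
Sorted: [36.73, 80.98, 184.21]
By sides: Scalene, By angles: Obtuse

Scalene, Obtuse


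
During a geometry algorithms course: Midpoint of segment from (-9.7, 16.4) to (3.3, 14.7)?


M = (((-9.7)+3.3)/2, (16.4+14.7)/2)
= (-3.2, 15.55)

(-3.2, 15.55)


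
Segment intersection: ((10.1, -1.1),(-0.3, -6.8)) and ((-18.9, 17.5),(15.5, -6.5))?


Cross products: d1=56.16, d2=-389.52, d3=-358.74, d4=86.94
d1*d2 < 0 and d3*d4 < 0? yes

Yes, they intersect


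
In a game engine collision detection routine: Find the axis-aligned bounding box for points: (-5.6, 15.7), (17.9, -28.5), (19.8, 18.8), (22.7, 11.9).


x range: [-5.6, 22.7]
y range: [-28.5, 18.8]
Bounding box: (-5.6,-28.5) to (22.7,18.8)

(-5.6,-28.5) to (22.7,18.8)


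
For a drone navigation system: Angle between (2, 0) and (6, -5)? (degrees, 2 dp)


u.v = 12, |u| = sqrt(4) = 2, |v| = sqrt(61) = 7.8102
cos(theta) = u.v/(|u||v|) = 12/sqrt(244) = 0.768221
theta = acos(0.768221) = 39.81 degrees

39.81 degrees


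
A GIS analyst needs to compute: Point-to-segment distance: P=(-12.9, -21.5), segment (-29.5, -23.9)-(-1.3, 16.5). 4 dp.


Project P onto AB: t = 0.2328 (clamped to [0,1])
Closest point on segment: (-22.9353, -14.4952)
Distance: 12.2382

12.2382


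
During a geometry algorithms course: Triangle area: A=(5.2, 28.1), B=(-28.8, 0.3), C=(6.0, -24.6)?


Area = |x_A(y_B-y_C) + x_B(y_C-y_A) + x_C(y_A-y_B)|/2
= |129.48 + 1517.76 + 166.8|/2
= 1814.04/2 = 907.02

907.02


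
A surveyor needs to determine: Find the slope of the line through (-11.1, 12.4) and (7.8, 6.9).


slope = (y2-y1)/(x2-x1) = (6.9-12.4)/(7.8-(-11.1)) = (-5.5)/18.9 = -0.291

-0.291


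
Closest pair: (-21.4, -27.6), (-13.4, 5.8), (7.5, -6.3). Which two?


d(P0,P1) = 34.3447, d(P0,P2) = 35.9013, d(P1,P2) = 24.1499
Closest: P1 and P2

Closest pair: (-13.4, 5.8) and (7.5, -6.3), distance = 24.1499


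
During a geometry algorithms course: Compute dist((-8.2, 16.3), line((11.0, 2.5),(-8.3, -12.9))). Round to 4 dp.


|cross product| = 562.02
|line direction| = sqrt(609.65) = 24.6911
Distance = 562.02/sqrt(609.65) = 22.7621

22.7621


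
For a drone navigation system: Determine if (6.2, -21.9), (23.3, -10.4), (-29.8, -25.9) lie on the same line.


Cross product: (23.3-6.2)*((-25.9)-(-21.9)) - ((-10.4)-(-21.9))*((-29.8)-6.2)
= 345.6

No, not collinear


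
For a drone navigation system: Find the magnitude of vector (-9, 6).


|u| = sqrt((-9)^2 + 6^2) = sqrt(117) = 10.8167

10.8167


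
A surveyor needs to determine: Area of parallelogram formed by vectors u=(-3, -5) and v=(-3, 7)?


|u x v| = |(-3)*7 - (-5)*(-3)|
= |(-21) - 15| = 36

36


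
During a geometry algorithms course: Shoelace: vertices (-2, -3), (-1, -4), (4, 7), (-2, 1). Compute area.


Shoelace sum: ((-2)*(-4) - (-1)*(-3)) + ((-1)*7 - 4*(-4)) + (4*1 - (-2)*7) + ((-2)*(-3) - (-2)*1)
= 40
Area = |40|/2 = 20

20


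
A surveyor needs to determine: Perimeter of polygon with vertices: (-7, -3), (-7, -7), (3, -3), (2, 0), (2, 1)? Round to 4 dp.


Sides: (-7, -3)->(-7, -7): sqrt(16) = 4, (-7, -7)->(3, -3): sqrt(116) = 10.77033, (3, -3)->(2, 0): sqrt(10) = 3.162278, (2, 0)->(2, 1): sqrt(1) = 1, (2, 1)->(-7, -3): sqrt(97) = 9.848858
Sum = 28.781466
Perimeter = 28.7815

28.7815


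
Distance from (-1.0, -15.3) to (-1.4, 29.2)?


dx=-0.4, dy=44.5
d^2 = (-0.4)^2 + 44.5^2 = 1980.41
d = sqrt(1980.41) = 44.5018

44.5018


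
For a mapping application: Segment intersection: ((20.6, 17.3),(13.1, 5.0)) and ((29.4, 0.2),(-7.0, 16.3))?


Cross products: d1=-480.76, d2=87.71, d3=236.49, d4=-331.98
d1*d2 < 0 and d3*d4 < 0? yes

Yes, they intersect


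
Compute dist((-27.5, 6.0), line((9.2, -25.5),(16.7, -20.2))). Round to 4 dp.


|cross product| = 430.76
|line direction| = sqrt(84.34) = 9.1837
Distance = 430.76/sqrt(84.34) = 46.9049

46.9049


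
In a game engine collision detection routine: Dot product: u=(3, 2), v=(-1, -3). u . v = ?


u . v = u_x*v_x + u_y*v_y = 3*(-1) + 2*(-3)
= (-3) + (-6) = -9

-9


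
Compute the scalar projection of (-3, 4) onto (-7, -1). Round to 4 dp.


u.v = 17, |v| = sqrt(50) = 7.0711
Scalar projection = u.v / |v| = 17 / sqrt(50) = 2.4042

2.4042


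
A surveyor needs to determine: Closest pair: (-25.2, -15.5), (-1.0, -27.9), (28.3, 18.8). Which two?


d(P0,P1) = 27.1919, d(P0,P2) = 63.5511, d(P1,P2) = 55.1306
Closest: P0 and P1

Closest pair: (-25.2, -15.5) and (-1.0, -27.9), distance = 27.1919


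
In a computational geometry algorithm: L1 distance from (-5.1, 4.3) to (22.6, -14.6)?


|(-5.1)-22.6| + |4.3-(-14.6)| = 27.7 + 18.9 = 46.6

46.6


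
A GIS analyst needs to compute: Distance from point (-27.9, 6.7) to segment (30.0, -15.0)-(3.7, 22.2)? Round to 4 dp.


Project P onto AB: t = 1 (clamped to [0,1])
Closest point on segment: (3.7, 22.2)
Distance: 35.1967

35.1967


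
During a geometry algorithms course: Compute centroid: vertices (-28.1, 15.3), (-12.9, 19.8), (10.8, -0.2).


Centroid = ((x_A+x_B+x_C)/3, (y_A+y_B+y_C)/3)
= (((-28.1)+(-12.9)+10.8)/3, (15.3+19.8+(-0.2))/3)
= (-10.0667, 11.6333)

(-10.0667, 11.6333)


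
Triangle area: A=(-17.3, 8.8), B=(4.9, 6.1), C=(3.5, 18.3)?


Area = |x_A(y_B-y_C) + x_B(y_C-y_A) + x_C(y_A-y_B)|/2
= |211.06 + 46.55 + 9.45|/2
= 267.06/2 = 133.53

133.53


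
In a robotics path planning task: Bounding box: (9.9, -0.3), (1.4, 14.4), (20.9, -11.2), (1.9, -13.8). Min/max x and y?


x range: [1.4, 20.9]
y range: [-13.8, 14.4]
Bounding box: (1.4,-13.8) to (20.9,14.4)

(1.4,-13.8) to (20.9,14.4)


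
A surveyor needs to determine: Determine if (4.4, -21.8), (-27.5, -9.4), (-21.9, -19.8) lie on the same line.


Cross product: ((-27.5)-4.4)*((-19.8)-(-21.8)) - ((-9.4)-(-21.8))*((-21.9)-4.4)
= 262.32

No, not collinear


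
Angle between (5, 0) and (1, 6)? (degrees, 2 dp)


u.v = 5, |u| = sqrt(25) = 5, |v| = sqrt(37) = 6.0828
cos(theta) = u.v/(|u||v|) = 5/sqrt(925) = 0.164399
theta = acos(0.164399) = 80.54 degrees

80.54 degrees


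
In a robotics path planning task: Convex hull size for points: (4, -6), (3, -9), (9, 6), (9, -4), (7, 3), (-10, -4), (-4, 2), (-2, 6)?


Convex hull vertices (CCW): (-10, -4), (3, -9), (9, -4), (9, 6), (-2, 6)
Count = 5

5


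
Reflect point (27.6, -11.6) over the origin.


Reflection over origin: (x,y) -> (-x,-y)
(27.6, -11.6) -> (-27.6, 11.6)

(-27.6, 11.6)


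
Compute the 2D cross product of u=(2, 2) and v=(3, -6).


u x v = u_x*v_y - u_y*v_x = 2*(-6) - 2*3
= (-12) - 6 = -18

-18


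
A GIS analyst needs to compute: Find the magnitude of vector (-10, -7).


|u| = sqrt((-10)^2 + (-7)^2) = sqrt(149) = 12.2066

12.2066


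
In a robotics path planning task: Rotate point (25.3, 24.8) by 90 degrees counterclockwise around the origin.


90° CCW: (x,y) -> (-y, x)
(25.3,24.8) -> (-24.8, 25.3)

(-24.8, 25.3)


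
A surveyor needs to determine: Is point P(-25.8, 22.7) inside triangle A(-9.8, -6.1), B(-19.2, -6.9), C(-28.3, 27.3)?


Cross products: AB x AP = -283.52, BC x BP = -43.64, CA x CP = -1.6
All same sign? yes

Yes, inside


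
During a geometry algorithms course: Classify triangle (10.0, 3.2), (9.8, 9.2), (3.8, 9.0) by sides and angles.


Side lengths squared: AB^2=36.04, BC^2=36.04, CA^2=72.08
Sorted: [36.04, 36.04, 72.08]
By sides: Isosceles, By angles: Right

Isosceles, Right


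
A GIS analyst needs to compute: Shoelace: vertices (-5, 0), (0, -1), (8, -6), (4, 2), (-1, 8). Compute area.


Shoelace sum: ((-5)*(-1) - 0*0) + (0*(-6) - 8*(-1)) + (8*2 - 4*(-6)) + (4*8 - (-1)*2) + ((-1)*0 - (-5)*8)
= 127
Area = |127|/2 = 63.5

63.5


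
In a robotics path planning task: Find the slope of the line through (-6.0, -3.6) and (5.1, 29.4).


slope = (y2-y1)/(x2-x1) = (29.4-(-3.6))/(5.1-(-6)) = 33/11.1 = 2.973

2.973


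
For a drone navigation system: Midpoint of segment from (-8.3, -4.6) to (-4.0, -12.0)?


M = (((-8.3)+(-4))/2, ((-4.6)+(-12))/2)
= (-6.15, -8.3)

(-6.15, -8.3)


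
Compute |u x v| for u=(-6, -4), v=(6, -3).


|u x v| = |(-6)*(-3) - (-4)*6|
= |18 - (-24)| = 42

42


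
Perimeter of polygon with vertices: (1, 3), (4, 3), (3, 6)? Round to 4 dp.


Sides: (1, 3)->(4, 3): sqrt(9) = 3, (4, 3)->(3, 6): sqrt(10) = 3.162278, (3, 6)->(1, 3): sqrt(13) = 3.605551
Sum = 9.767829
Perimeter = 9.7678

9.7678


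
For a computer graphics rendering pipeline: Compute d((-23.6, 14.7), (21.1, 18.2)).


dx=44.7, dy=3.5
d^2 = 44.7^2 + 3.5^2 = 2010.34
d = sqrt(2010.34) = 44.8368

44.8368


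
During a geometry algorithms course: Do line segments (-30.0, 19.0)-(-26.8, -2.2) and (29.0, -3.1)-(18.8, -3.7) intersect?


Cross products: d1=-260.82, d2=-42.66, d3=1180.08, d4=961.92
d1*d2 < 0 and d3*d4 < 0? no

No, they don't intersect


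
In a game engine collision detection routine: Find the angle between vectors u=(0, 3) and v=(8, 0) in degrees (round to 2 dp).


u.v = 0, |u| = sqrt(9) = 3, |v| = sqrt(64) = 8
cos(theta) = u.v/(|u||v|) = 0/sqrt(576) = 0
theta = acos(0) = 90 degrees

90 degrees


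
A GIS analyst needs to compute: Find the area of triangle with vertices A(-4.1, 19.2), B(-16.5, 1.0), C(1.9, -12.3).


Area = |x_A(y_B-y_C) + x_B(y_C-y_A) + x_C(y_A-y_B)|/2
= |(-54.53) + 519.75 + 34.58|/2
= 499.8/2 = 249.9

249.9


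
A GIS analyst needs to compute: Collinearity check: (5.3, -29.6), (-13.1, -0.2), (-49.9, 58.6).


Cross product: ((-13.1)-5.3)*(58.6-(-29.6)) - ((-0.2)-(-29.6))*((-49.9)-5.3)
= 0

Yes, collinear


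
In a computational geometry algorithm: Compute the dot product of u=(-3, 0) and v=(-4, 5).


u . v = u_x*v_x + u_y*v_y = (-3)*(-4) + 0*5
= 12 + 0 = 12

12


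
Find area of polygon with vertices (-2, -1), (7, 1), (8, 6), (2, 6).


Shoelace sum: ((-2)*1 - 7*(-1)) + (7*6 - 8*1) + (8*6 - 2*6) + (2*(-1) - (-2)*6)
= 85
Area = |85|/2 = 42.5

42.5


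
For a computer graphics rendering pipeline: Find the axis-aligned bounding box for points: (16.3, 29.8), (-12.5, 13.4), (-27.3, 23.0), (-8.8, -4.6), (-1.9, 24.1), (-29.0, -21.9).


x range: [-29, 16.3]
y range: [-21.9, 29.8]
Bounding box: (-29,-21.9) to (16.3,29.8)

(-29,-21.9) to (16.3,29.8)


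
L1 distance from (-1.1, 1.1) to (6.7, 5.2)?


|(-1.1)-6.7| + |1.1-5.2| = 7.8 + 4.1 = 11.9

11.9


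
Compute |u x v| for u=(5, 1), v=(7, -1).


|u x v| = |5*(-1) - 1*7|
= |(-5) - 7| = 12

12


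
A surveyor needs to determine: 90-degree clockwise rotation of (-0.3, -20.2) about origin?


90° CW: (x,y) -> (y, -x)
(-0.3,-20.2) -> (-20.2, 0.3)

(-20.2, 0.3)


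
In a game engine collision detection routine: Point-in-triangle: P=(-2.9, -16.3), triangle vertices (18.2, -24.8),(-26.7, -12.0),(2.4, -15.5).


Cross products: AB x AP = -111.57, BC x BP = -41.83, CA x CP = -61.93
All same sign? yes

Yes, inside


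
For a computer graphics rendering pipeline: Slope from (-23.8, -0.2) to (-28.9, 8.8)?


slope = (y2-y1)/(x2-x1) = (8.8-(-0.2))/((-28.9)-(-23.8)) = 9/(-5.1) = -1.7647

-1.7647


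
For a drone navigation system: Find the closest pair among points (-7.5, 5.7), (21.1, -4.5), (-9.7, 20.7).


d(P0,P1) = 30.3645, d(P0,P2) = 15.1605, d(P1,P2) = 39.7955
Closest: P0 and P2

Closest pair: (-7.5, 5.7) and (-9.7, 20.7), distance = 15.1605


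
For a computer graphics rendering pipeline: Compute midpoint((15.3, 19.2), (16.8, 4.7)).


M = ((15.3+16.8)/2, (19.2+4.7)/2)
= (16.05, 11.95)

(16.05, 11.95)


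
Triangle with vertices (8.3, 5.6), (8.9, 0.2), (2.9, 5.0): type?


Side lengths squared: AB^2=29.52, BC^2=59.04, CA^2=29.52
Sorted: [29.52, 29.52, 59.04]
By sides: Isosceles, By angles: Right

Isosceles, Right


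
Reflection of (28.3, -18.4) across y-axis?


Reflection over y-axis: (x,y) -> (-x,y)
(28.3, -18.4) -> (-28.3, -18.4)

(-28.3, -18.4)


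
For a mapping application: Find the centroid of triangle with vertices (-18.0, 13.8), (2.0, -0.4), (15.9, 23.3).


Centroid = ((x_A+x_B+x_C)/3, (y_A+y_B+y_C)/3)
= (((-18)+2+15.9)/3, (13.8+(-0.4)+23.3)/3)
= (-0.0333, 12.2333)

(-0.0333, 12.2333)


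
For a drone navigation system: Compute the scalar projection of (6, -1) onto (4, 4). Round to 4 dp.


u.v = 20, |v| = sqrt(32) = 5.6569
Scalar projection = u.v / |v| = 20 / sqrt(32) = 3.5355

3.5355


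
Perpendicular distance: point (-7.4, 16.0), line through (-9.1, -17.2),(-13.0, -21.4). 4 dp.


|cross product| = 122.34
|line direction| = sqrt(32.85) = 5.7315
Distance = 122.34/sqrt(32.85) = 21.3452

21.3452


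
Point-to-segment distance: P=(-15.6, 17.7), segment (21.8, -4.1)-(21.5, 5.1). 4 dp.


Project P onto AB: t = 1 (clamped to [0,1])
Closest point on segment: (21.5, 5.1)
Distance: 39.1812

39.1812


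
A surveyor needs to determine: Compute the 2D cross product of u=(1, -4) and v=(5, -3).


u x v = u_x*v_y - u_y*v_x = 1*(-3) - (-4)*5
= (-3) - (-20) = 17

17


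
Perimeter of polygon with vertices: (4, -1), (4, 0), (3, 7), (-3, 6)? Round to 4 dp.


Sides: (4, -1)->(4, 0): sqrt(1) = 1, (4, 0)->(3, 7): sqrt(50) = 7.071068, (3, 7)->(-3, 6): sqrt(37) = 6.082763, (-3, 6)->(4, -1): sqrt(98) = 9.899495
Sum = 24.053326
Perimeter = 24.0533

24.0533


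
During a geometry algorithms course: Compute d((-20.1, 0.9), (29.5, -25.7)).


dx=49.6, dy=-26.6
d^2 = 49.6^2 + (-26.6)^2 = 3167.72
d = sqrt(3167.72) = 56.2825

56.2825


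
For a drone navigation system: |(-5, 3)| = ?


|u| = sqrt((-5)^2 + 3^2) = sqrt(34) = 5.831

5.831


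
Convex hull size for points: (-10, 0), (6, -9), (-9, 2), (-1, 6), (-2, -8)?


Convex hull vertices (CCW): (-10, 0), (-2, -8), (6, -9), (-1, 6), (-9, 2)
Count = 5

5


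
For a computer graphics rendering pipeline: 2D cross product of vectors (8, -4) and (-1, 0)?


u x v = u_x*v_y - u_y*v_x = 8*0 - (-4)*(-1)
= 0 - 4 = -4

-4


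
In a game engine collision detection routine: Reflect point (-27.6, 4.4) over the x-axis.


Reflection over x-axis: (x,y) -> (x,-y)
(-27.6, 4.4) -> (-27.6, -4.4)

(-27.6, -4.4)


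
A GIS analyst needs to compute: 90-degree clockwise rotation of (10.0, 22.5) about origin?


90° CW: (x,y) -> (y, -x)
(10,22.5) -> (22.5, -10)

(22.5, -10)


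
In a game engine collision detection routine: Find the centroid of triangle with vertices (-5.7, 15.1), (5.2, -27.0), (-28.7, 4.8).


Centroid = ((x_A+x_B+x_C)/3, (y_A+y_B+y_C)/3)
= (((-5.7)+5.2+(-28.7))/3, (15.1+(-27)+4.8)/3)
= (-9.7333, -2.3667)

(-9.7333, -2.3667)


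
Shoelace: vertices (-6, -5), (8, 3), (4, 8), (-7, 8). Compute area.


Shoelace sum: ((-6)*3 - 8*(-5)) + (8*8 - 4*3) + (4*8 - (-7)*8) + ((-7)*(-5) - (-6)*8)
= 245
Area = |245|/2 = 122.5

122.5


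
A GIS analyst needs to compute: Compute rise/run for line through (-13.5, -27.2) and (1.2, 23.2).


slope = (y2-y1)/(x2-x1) = (23.2-(-27.2))/(1.2-(-13.5)) = 50.4/14.7 = 3.4286

3.4286
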